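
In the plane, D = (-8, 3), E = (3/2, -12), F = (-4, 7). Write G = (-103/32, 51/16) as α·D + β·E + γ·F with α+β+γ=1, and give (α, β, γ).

(1/16, 3/16, 3/4)

Signed area of the reference triangle: [DEF] = ½·((-8)·(-12−7) + (3/2)·(7−3) + (-4)·(3−(-12))) = ½·(152 + 6 − 60) = 49.
[GEF] = ½·((-103/32)·(-12−7) + (3/2)·(7−(51/16)) + (-4)·(51/16−(-12))) = ½·(1957/32 + 183/32 − 243/4) = 49/16, so the D-coordinate is (49/16)/49 = 1/16.
[DGF] = ½·((-8)·(51/16−7) + (-103/32)·(7−3) + (-4)·(3−(51/16))) = ½·(61/2 − 103/8 + 3/4) = 147/16, so the E-coordinate is 3/16.
[DEG] = ½·((-8)·(-12−(51/16)) + (3/2)·(51/16−3) + (-103/32)·(3−(-12))) = ½·(243/2 + 9/32 − 1545/32) = 147/4, so the F-coordinate is 3/4.
Check: 1/16 + 3/16 + 3/4 = 1.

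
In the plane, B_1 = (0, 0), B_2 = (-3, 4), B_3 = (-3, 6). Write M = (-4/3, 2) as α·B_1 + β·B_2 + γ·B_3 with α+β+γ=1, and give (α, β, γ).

Signed area of the reference triangle: [B_1B_2B_3] = ½·(0·(4−6) + (-3)·(6−0) + (-3)·(0−4)) = ½·(0 − 18 + 12) = -3.
[MB_2B_3] = ½·((-4/3)·(4−6) + (-3)·(6−2) + (-3)·(2−4)) = ½·(8/3 − 12 + 6) = -5/3, so the B_1-coordinate is (-5/3)/(-3) = 5/9.
[B_1MB_3] = ½·(0·(2−6) + (-4/3)·(6−0) + (-3)·(0−2)) = ½·(0 − 8 + 6) = -1, so the B_2-coordinate is 1/3.
[B_1B_2M] = ½·(0·(4−2) + (-3)·(2−0) + (-4/3)·(0−4)) = ½·(0 − 6 + 16/3) = -1/3, so the B_3-coordinate is 1/9.
Check: 5/9 + 1/3 + 1/9 = 1.

(5/9, 1/3, 1/9)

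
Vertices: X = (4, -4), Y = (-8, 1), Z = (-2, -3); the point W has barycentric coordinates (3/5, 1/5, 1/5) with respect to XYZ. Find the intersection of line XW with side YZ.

Line XW meets YZ where the X-coordinate vanishes; zeroing W's X-weight and renormalizing leaves Y, Z-weights 1/5 : 1/5 → (1/2, 1/2).
So V = (1/2)·Y + (1/2)·Z = (-5, -1).

(-5, -1)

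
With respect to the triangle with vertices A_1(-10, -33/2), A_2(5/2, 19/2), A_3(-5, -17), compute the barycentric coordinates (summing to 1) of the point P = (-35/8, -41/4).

(1/4, 1/4, 1/2)

Signed area of the reference triangle: [A_1A_2A_3] = ½·((-10)·(19/2−(-17)) + (5/2)·(-17−(-33/2)) + (-5)·(-33/2−(19/2))) = ½·(-265 − 5/4 + 130) = -545/8.
[PA_2A_3] = ½·((-35/8)·(19/2−(-17)) + (5/2)·(-17−(-41/4)) + (-5)·(-41/4−(19/2))) = ½·(-1855/16 − 135/8 + 395/4) = -545/32, so the A_1-coordinate is (-545/32)/(-545/8) = 1/4.
[A_1PA_3] = ½·((-10)·(-41/4−(-17)) + (-35/8)·(-17−(-33/2)) + (-5)·(-33/2−(-41/4))) = ½·(-135/2 + 35/16 + 125/4) = -545/32, so the A_2-coordinate is 1/4.
[A_1A_2P] = ½·((-10)·(19/2−(-41/4)) + (5/2)·(-41/4−(-33/2)) + (-35/8)·(-33/2−(19/2))) = ½·(-395/2 + 125/8 + 455/4) = -545/16, so the A_3-coordinate is 1/2.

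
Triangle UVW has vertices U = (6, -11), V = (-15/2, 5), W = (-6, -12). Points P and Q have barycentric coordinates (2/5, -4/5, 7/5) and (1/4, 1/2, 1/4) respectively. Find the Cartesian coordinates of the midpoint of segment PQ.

(-15/8, -569/40)

Barycentric coordinates of the midpoint are the average: (13/40, -3/20, 33/40).
Converting: (13/40)·U + (-3/20)·V + (33/40)·W = (-15/8, -569/40).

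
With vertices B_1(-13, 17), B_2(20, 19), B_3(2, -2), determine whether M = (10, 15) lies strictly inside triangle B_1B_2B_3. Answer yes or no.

Barycentric coordinates of M: (46/219, 407/657, 112/657).
The three coordinates are positive, positive, positive; a point is interior exactly when all three are positive.

yes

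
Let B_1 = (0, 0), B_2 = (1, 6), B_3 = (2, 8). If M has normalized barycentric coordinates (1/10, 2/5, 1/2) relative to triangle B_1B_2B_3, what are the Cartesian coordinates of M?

M = (1/10)·B_1 + (2/5)·B_2 + (1/2)·B_3.
x-coordinate: (1/10)·0 + (2/5)·1 + (1/2)·2 = 7/5.
y-coordinate: (1/10)·0 + (2/5)·6 + (1/2)·8 = 32/5.

(7/5, 32/5)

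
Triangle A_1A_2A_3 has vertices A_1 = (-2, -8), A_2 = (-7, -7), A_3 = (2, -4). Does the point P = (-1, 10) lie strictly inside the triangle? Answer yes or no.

no

Barycentric coordinates of P: (-45/8, 17/6, 91/24).
The three coordinates are negative, positive, positive; a point is interior exactly when all three are positive.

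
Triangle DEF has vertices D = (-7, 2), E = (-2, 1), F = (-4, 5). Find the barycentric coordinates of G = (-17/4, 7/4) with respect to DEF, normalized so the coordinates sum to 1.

Signed area of the reference triangle: [DEF] = ½·((-7)·(1−5) + (-2)·(5−2) + (-4)·(2−1)) = ½·(28 − 6 − 4) = 9.
[GEF] = ½·((-17/4)·(1−5) + (-2)·(5−(7/4)) + (-4)·(7/4−1)) = ½·(17 − 13/2 − 3) = 15/4, so the D-coordinate is (15/4)/9 = 5/12.
[DGF] = ½·((-7)·(7/4−5) + (-17/4)·(5−2) + (-4)·(2−(7/4))) = ½·(91/4 − 51/4 − 1) = 9/2, so the E-coordinate is 1/2.
[DEG] = ½·((-7)·(1−(7/4)) + (-2)·(7/4−2) + (-17/4)·(2−1)) = ½·(21/4 + 1/2 − 17/4) = 3/4, so the F-coordinate is 1/12.
Check: 5/12 + 1/2 + 1/12 = 1.

(5/12, 1/2, 1/12)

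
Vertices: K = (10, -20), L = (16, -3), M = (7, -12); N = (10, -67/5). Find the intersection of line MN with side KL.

(12, -43/3)

Barycentric coordinates of N with respect to KLM: (2/5, 1/5, 2/5).
On side KL the M-coordinate is zero; dropping N's M-weight 2/5 and renormalizing the remaining 2/5 : 1/5 gives weights 2/3, 1/3 on K, L.
J = (2/3)·(10, -20) + (1/3)·(16, -3) = (12, -43/3).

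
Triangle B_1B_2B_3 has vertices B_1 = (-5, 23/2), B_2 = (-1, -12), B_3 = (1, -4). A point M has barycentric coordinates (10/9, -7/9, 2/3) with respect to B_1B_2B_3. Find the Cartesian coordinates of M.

M = (10/9)·B_1 + (-7/9)·B_2 + (2/3)·B_3.
x-coordinate: (10/9)·(-5) + (-7/9)·(-1) + (2/3)·1 = -37/9.
y-coordinate: (10/9)·(23/2) + (-7/9)·(-12) + (2/3)·(-4) = 175/9.

(-37/9, 175/9)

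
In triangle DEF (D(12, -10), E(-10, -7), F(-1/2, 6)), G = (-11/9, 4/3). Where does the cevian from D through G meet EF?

Barycentric coordinates of G with respect to DEF: (1/9, 2/9, 2/3).
On side EF the D-coordinate is zero; dropping G's D-weight 1/9 and renormalizing the remaining 2/9 : 2/3 gives weights 1/4, 3/4 on E, F.
H = (1/4)·(-10, -7) + (3/4)·(-1/2, 6) = (-23/8, 11/4).

(-23/8, 11/4)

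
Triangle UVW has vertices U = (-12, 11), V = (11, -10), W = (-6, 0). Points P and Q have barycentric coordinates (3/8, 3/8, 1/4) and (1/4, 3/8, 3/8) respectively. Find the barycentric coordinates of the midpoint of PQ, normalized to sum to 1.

Since both coordinate triples sum to 1, the midpoint's barycentrics are the componentwise average.
(3/8+1/4)/2 = 5/16; similarly 3/8 and 5/16.

(5/16, 3/8, 5/16)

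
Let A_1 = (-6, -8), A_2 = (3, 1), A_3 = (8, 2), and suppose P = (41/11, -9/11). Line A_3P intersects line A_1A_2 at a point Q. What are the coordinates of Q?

(-15/4, -23/4)

Barycentric coordinates of P with respect to A_1A_2A_3: (3/11, 1/11, 7/11).
On side A_1A_2 the A_3-coordinate is zero; dropping P's A_3-weight 7/11 and renormalizing the remaining 3/11 : 1/11 gives weights 3/4, 1/4 on A_1, A_2.
Q = (3/4)·(-6, -8) + (1/4)·(3, 1) = (-15/4, -23/4).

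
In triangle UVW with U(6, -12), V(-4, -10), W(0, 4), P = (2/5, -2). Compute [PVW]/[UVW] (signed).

1/5

[UVW] = ½·(6·(-10−4) + (-4)·(4−(-12)) + 0·(-12−(-10))) = ½·(-84 − 64 + 0) = -74.
[PVW] = ½·((2/5)·(-10−4) + (-4)·(4−(-2)) + 0·(-2−(-10))) = ½·(-28/5 − 24 + 0) = -74/5, so the ratio is (-74/5)/(-74) = 1/5.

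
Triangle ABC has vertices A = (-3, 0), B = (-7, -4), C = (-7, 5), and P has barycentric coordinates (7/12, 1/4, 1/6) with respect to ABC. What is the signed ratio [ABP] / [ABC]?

1/6

The signed ratio [ABP]/[ABC] equals the barycentric coordinate of P at vertex C, which is 1/6.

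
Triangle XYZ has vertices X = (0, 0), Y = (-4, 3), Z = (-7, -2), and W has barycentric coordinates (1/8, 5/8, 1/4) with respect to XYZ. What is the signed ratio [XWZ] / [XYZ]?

The signed ratio [XWZ]/[XYZ] equals the barycentric coordinate of W at vertex Y, which is 5/8.

5/8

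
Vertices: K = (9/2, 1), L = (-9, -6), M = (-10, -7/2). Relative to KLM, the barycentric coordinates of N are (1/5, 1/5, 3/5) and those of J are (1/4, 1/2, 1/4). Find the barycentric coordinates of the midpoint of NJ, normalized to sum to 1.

(9/40, 7/20, 17/40)

Since both coordinate triples sum to 1, the midpoint's barycentrics are the componentwise average.
(1/5+1/4)/2 = 9/40; similarly 7/20 and 17/40.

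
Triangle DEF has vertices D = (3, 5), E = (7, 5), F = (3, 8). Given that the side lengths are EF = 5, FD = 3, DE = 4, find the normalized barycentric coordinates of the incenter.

(5/12, 1/4, 1/3)

The incenter has barycentric coordinates proportional to the opposite side lengths: (5 : 3 : 4).
Normalizing by 5+3+4 = 12 gives (5/12, 1/4, 1/3).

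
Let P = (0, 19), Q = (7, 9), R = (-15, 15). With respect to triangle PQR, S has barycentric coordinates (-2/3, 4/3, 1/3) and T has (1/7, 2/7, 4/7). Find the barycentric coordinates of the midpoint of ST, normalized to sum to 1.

(-11/42, 17/21, 19/42)

Since both coordinate triples sum to 1, the midpoint's barycentrics are the componentwise average.
(-2/3+1/7)/2 = -11/42; similarly 17/21 and 19/42.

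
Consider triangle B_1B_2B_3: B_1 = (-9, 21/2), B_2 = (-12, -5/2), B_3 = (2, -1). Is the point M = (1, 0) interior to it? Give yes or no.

Barycentric coordinates of M: (31/355, 1/355, 323/355).
The three coordinates are positive, positive, positive; a point is interior exactly when all three are positive.

yes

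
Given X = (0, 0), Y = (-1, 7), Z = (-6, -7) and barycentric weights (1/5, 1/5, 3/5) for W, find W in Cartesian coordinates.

(-19/5, -14/5)

W = (1/5)·X + (1/5)·Y + (3/5)·Z.
x-coordinate: (1/5)·0 + (1/5)·(-1) + (3/5)·(-6) = -19/5.
y-coordinate: (1/5)·0 + (1/5)·7 + (3/5)·(-7) = -14/5.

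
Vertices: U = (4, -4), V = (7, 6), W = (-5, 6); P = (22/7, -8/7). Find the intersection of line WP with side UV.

Barycentric coordinates of P with respect to UVW: (5/7, 1/7, 1/7).
On side UV the W-coordinate is zero; dropping P's W-weight 1/7 and renormalizing the remaining 5/7 : 1/7 gives weights 5/6, 1/6 on U, V.
Q = (5/6)·(4, -4) + (1/6)·(7, 6) = (9/2, -7/3).

(9/2, -7/3)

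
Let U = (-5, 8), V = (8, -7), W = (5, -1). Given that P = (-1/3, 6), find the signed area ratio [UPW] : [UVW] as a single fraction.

[UVW] = ½·((-5)·(-7−(-1)) + 8·(-1−8) + 5·(8−(-7))) = ½·(30 − 72 + 75) = 33/2.
[UPW] = ½·((-5)·(6−(-1)) + (-1/3)·(-1−8) + 5·(8−6)) = ½·(-35 + 3 + 10) = -11, so the ratio is (-11)/(33/2) = -2/3.

-2/3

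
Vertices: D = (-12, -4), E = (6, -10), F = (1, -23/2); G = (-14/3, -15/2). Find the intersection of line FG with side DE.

(-15/2, -11/2)

Barycentric coordinates of G with respect to DEF: (1/2, 1/6, 1/3).
On side DE the F-coordinate is zero; dropping G's F-weight 1/3 and renormalizing the remaining 1/2 : 1/6 gives weights 3/4, 1/4 on D, E.
H = (3/4)·(-12, -4) + (1/4)·(6, -10) = (-15/2, -11/2).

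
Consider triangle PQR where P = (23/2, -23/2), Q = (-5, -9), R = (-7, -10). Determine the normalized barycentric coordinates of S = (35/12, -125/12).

Signed area of the reference triangle: [PQR] = ½·((23/2)·(-9−(-10)) + (-5)·(-10−(-23/2)) + (-7)·(-23/2−(-9))) = ½·(23/2 − 15/2 + 35/2) = 43/4.
[SQR] = ½·((35/12)·(-9−(-10)) + (-5)·(-10−(-125/12)) + (-7)·(-125/12−(-9))) = ½·(35/12 − 25/12 + 119/12) = 43/8, so the P-coordinate is (43/8)/(43/4) = 1/2.
[PSR] = ½·((23/2)·(-125/12−(-10)) + (35/12)·(-10−(-23/2)) + (-7)·(-23/2−(-125/12))) = ½·(-115/24 + 35/8 + 91/12) = 43/12, so the Q-coordinate is 1/3.
[PQS] = ½·((23/2)·(-9−(-125/12)) + (-5)·(-125/12−(-23/2)) + (35/12)·(-23/2−(-9))) = ½·(391/24 − 65/12 − 175/24) = 43/24, so the R-coordinate is 1/6.
Check: 1/2 + 1/3 + 1/6 = 1.

(1/2, 1/3, 1/6)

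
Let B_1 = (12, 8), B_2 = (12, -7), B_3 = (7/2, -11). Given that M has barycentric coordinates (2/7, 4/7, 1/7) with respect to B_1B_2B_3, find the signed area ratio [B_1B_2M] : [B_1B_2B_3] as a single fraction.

1/7

The signed ratio [B_1B_2M]/[B_1B_2B_3] equals the barycentric coordinate of M at vertex B_3, which is 1/7.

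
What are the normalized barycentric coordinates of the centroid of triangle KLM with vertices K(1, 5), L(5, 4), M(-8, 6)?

(1/3, 1/3, 1/3)

The centroid is the average of the vertices, so each weight is 1/3.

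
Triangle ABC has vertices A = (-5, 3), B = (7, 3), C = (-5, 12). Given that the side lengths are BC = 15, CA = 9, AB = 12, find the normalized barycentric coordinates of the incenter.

The incenter has barycentric coordinates proportional to the opposite side lengths: (15 : 9 : 12).
Normalizing by 15+9+12 = 36 gives (5/12, 1/4, 1/3).

(5/12, 1/4, 1/3)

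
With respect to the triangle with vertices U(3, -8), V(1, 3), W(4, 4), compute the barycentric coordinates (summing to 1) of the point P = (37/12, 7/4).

Signed area of the reference triangle: [UVW] = ½·(3·(3−4) + 1·(4−(-8)) + 4·(-8−3)) = ½·(-3 + 12 − 44) = -35/2.
[PVW] = ½·((37/12)·(3−4) + 1·(4−(7/4)) + 4·(7/4−3)) = ½·(-37/12 + 9/4 − 5) = -35/12, so the U-coordinate is (-35/12)/(-35/2) = 1/6.
[UPW] = ½·(3·(7/4−4) + (37/12)·(4−(-8)) + 4·(-8−(7/4))) = ½·(-27/4 + 37 − 39) = -35/8, so the V-coordinate is 1/4.
[UVP] = ½·(3·(3−(7/4)) + 1·(7/4−(-8)) + (37/12)·(-8−3)) = ½·(15/4 + 39/4 − 407/12) = -245/24, so the W-coordinate is 7/12.

(1/6, 1/4, 7/12)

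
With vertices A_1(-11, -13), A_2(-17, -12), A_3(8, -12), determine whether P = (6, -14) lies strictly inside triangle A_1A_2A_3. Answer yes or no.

Barycentric coordinates of P: (2, -36/25, 11/25).
The three coordinates are positive, negative, positive; a point is interior exactly when all three are positive.

no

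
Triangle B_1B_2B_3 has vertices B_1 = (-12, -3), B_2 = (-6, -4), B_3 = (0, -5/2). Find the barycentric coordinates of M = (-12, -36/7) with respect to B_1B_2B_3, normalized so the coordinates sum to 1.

Signed area of the reference triangle: [B_1B_2B_3] = ½·((-12)·(-4−(-5/2)) + (-6)·(-5/2−(-3)) + 0·(-3−(-4))) = ½·(18 − 3 + 0) = 15/2.
[MB_2B_3] = ½·((-12)·(-4−(-5/2)) + (-6)·(-5/2−(-36/7)) + 0·(-36/7−(-4))) = ½·(18 − 111/7 + 0) = 15/14, so the B_1-coordinate is (15/14)/(15/2) = 1/7.
[B_1MB_3] = ½·((-12)·(-36/7−(-5/2)) + (-12)·(-5/2−(-3)) + 0·(-3−(-36/7))) = ½·(222/7 − 6 + 0) = 90/7, so the B_2-coordinate is 12/7.
[B_1B_2M] = ½·((-12)·(-4−(-36/7)) + (-6)·(-36/7−(-3)) + (-12)·(-3−(-4))) = ½·(-96/7 + 90/7 − 12) = -45/7, so the B_3-coordinate is -6/7.

(1/7, 12/7, -6/7)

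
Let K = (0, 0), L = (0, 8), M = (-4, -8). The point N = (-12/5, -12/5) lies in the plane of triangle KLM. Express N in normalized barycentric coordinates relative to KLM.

(1/10, 3/10, 3/5)

Signed area of the reference triangle: [KLM] = ½·(0·(8−(-8)) + 0·(-8−0) + (-4)·(0−8)) = ½·(0 + 0 + 32) = 16.
[NLM] = ½·((-12/5)·(8−(-8)) + 0·(-8−(-12/5)) + (-4)·(-12/5−8)) = ½·(-192/5 + 0 + 208/5) = 8/5, so the K-coordinate is (8/5)/16 = 1/10.
[KNM] = ½·(0·(-12/5−(-8)) + (-12/5)·(-8−0) + (-4)·(0−(-12/5))) = ½·(0 + 96/5 − 48/5) = 24/5, so the L-coordinate is 3/10.
[KLN] = ½·(0·(8−(-12/5)) + 0·(-12/5−0) + (-12/5)·(0−8)) = ½·(0 + 0 + 96/5) = 48/5, so the M-coordinate is 3/5.
Check: 1/10 + 3/10 + 3/5 = 1.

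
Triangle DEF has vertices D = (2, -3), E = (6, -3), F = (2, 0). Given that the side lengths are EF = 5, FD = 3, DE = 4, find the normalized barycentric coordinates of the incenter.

(5/12, 1/4, 1/3)

The incenter has barycentric coordinates proportional to the opposite side lengths: (5 : 3 : 4).
Normalizing by 5+3+4 = 12 gives (5/12, 1/4, 1/3).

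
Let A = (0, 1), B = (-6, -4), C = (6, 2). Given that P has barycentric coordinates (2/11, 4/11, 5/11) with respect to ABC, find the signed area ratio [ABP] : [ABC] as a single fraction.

The signed ratio [ABP]/[ABC] equals the barycentric coordinate of P at vertex C, which is 5/11.

5/11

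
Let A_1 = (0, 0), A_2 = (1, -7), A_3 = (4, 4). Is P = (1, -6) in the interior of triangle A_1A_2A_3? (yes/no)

Barycentric coordinates of P: (3/32, 7/8, 1/32).
The three coordinates are positive, positive, positive; a point is interior exactly when all three are positive.

yes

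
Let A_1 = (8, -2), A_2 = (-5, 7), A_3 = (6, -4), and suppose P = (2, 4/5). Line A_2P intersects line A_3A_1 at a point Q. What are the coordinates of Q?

(20/3, -10/3)

Barycentric coordinates of P with respect to A_1A_2A_3: (1/5, 2/5, 2/5).
On side A_3A_1 the A_2-coordinate is zero; dropping P's A_2-weight 2/5 and renormalizing the remaining 2/5 : 1/5 gives weights 2/3, 1/3 on A_3, A_1.
Q = (2/3)·(6, -4) + (1/3)·(8, -2) = (20/3, -10/3).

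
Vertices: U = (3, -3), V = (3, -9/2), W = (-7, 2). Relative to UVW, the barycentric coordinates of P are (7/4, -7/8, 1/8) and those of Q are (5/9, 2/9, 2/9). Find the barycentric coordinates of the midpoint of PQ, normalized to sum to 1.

Since both coordinate triples sum to 1, the midpoint's barycentrics are the componentwise average.
(7/4+5/9)/2 = 83/72; similarly -47/144 and 25/144.

(83/72, -47/144, 25/144)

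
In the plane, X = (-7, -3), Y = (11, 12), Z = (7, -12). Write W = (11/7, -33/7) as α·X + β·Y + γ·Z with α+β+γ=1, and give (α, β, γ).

(3/7, 1/7, 3/7)

Signed area of the reference triangle: [XYZ] = ½·((-7)·(12−(-12)) + 11·(-12−(-3)) + 7·(-3−12)) = ½·(-168 − 99 − 105) = -186.
[WYZ] = ½·((11/7)·(12−(-12)) + 11·(-12−(-33/7)) + 7·(-33/7−12)) = ½·(264/7 − 561/7 − 117) = -558/7, so the X-coordinate is (-558/7)/(-186) = 3/7.
[XWZ] = ½·((-7)·(-33/7−(-12)) + (11/7)·(-12−(-3)) + 7·(-3−(-33/7))) = ½·(-51 − 99/7 + 12) = -186/7, so the Y-coordinate is 1/7.
[XYW] = ½·((-7)·(12−(-33/7)) + 11·(-33/7−(-3)) + (11/7)·(-3−12)) = ½·(-117 − 132/7 − 165/7) = -558/7, so the Z-coordinate is 3/7.
Check: 3/7 + 1/7 + 3/7 = 1.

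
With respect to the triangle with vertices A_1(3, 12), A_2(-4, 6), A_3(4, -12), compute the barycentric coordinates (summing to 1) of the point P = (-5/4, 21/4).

(1/4, 5/8, 1/8)

Signed area of the reference triangle: [A_1A_2A_3] = ½·(3·(6−(-12)) + (-4)·(-12−12) + 4·(12−6)) = ½·(54 + 96 + 24) = 87.
[PA_2A_3] = ½·((-5/4)·(6−(-12)) + (-4)·(-12−(21/4)) + 4·(21/4−6)) = ½·(-45/2 + 69 − 3) = 87/4, so the A_1-coordinate is (87/4)/87 = 1/4.
[A_1PA_3] = ½·(3·(21/4−(-12)) + (-5/4)·(-12−12) + 4·(12−(21/4))) = ½·(207/4 + 30 + 27) = 435/8, so the A_2-coordinate is 5/8.
[A_1A_2P] = ½·(3·(6−(21/4)) + (-4)·(21/4−12) + (-5/4)·(12−6)) = ½·(9/4 + 27 − 15/2) = 87/8, so the A_3-coordinate is 1/8.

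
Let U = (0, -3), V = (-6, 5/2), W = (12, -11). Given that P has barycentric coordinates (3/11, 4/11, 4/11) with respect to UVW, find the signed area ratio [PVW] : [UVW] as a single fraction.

3/11

The signed ratio [PVW]/[UVW] equals the barycentric coordinate of P at vertex U, which is 3/11.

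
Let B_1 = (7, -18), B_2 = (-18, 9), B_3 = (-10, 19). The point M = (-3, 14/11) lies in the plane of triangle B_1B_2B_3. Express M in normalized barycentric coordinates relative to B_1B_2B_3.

(5/11, 1/11, 5/11)

Signed area of the reference triangle: [B_1B_2B_3] = ½·(7·(9−19) + (-18)·(19−(-18)) + (-10)·(-18−9)) = ½·(-70 − 666 + 270) = -233.
[MB_2B_3] = ½·((-3)·(9−19) + (-18)·(19−(14/11)) + (-10)·(14/11−9)) = ½·(30 − 3510/11 + 850/11) = -1165/11, so the B_1-coordinate is (-1165/11)/(-233) = 5/11.
[B_1MB_3] = ½·(7·(14/11−19) + (-3)·(19−(-18)) + (-10)·(-18−(14/11))) = ½·(-1365/11 − 111 + 2120/11) = -233/11, so the B_2-coordinate is 1/11.
[B_1B_2M] = ½·(7·(9−(14/11)) + (-18)·(14/11−(-18)) + (-3)·(-18−9)) = ½·(595/11 − 3816/11 + 81) = -1165/11, so the B_3-coordinate is 5/11.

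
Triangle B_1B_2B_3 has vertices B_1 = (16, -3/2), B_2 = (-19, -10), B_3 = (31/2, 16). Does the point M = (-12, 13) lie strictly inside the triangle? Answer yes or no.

Barycentric coordinates of M: (-2446/2467, 1931/2467, 2982/2467).
The three coordinates are negative, positive, positive; a point is interior exactly when all three are positive.

no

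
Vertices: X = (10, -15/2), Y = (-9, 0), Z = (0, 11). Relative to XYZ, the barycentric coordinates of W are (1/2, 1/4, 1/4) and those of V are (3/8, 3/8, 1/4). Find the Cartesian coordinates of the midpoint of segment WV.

(25/16, -17/32)

Barycentric coordinates of the midpoint are the average: (7/16, 5/16, 1/4).
Converting: (7/16)·X + (5/16)·Y + (1/4)·Z = (25/16, -17/32).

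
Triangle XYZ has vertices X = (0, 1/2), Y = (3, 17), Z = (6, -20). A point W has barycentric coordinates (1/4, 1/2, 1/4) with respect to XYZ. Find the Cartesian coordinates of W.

W = (1/4)·X + (1/2)·Y + (1/4)·Z.
x-coordinate: (1/4)·0 + (1/2)·3 + (1/4)·6 = 3.
y-coordinate: (1/4)·(1/2) + (1/2)·17 + (1/4)·(-20) = 29/8.

(3, 29/8)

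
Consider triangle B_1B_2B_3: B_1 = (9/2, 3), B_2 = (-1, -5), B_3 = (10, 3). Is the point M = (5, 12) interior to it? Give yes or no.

Barycentric coordinates of M: (139/44, -9/8, -91/88).
The three coordinates are positive, negative, negative; a point is interior exactly when all three are positive.

no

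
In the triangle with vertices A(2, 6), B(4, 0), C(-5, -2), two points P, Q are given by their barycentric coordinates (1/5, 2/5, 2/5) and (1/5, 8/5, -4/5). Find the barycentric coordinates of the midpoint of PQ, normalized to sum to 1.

Since both coordinate triples sum to 1, the midpoint's barycentrics are the componentwise average.
(1/5+1/5)/2 = 1/5; similarly 1 and -1/5.

(1/5, 1, -1/5)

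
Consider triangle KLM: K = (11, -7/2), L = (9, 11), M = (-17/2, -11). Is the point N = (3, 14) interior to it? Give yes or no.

no

Barycentric coordinates of N: (-246/397, 535/397, 108/397).
The three coordinates are negative, positive, positive; a point is interior exactly when all three are positive.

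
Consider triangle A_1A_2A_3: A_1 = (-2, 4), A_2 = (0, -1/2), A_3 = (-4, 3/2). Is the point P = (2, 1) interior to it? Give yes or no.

Barycentric coordinates of P: (5/7, 8/7, -6/7).
The three coordinates are positive, positive, negative; a point is interior exactly when all three are positive.

no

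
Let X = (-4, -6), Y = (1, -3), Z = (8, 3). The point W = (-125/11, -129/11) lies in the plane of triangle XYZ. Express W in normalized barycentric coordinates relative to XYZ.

(16/11, 3/11, -8/11)

Signed area of the reference triangle: [XYZ] = ½·((-4)·(-3−3) + 1·(3−(-6)) + 8·(-6−(-3))) = ½·(24 + 9 − 24) = 9/2.
[WYZ] = ½·((-125/11)·(-3−3) + 1·(3−(-129/11)) + 8·(-129/11−(-3))) = ½·(750/11 + 162/11 − 768/11) = 72/11, so the X-coordinate is (72/11)/(9/2) = 16/11.
[XWZ] = ½·((-4)·(-129/11−3) + (-125/11)·(3−(-6)) + 8·(-6−(-129/11))) = ½·(648/11 − 1125/11 + 504/11) = 27/22, so the Y-coordinate is 3/11.
[XYW] = ½·((-4)·(-3−(-129/11)) + 1·(-129/11−(-6)) + (-125/11)·(-6−(-3))) = ½·(-384/11 − 63/11 + 375/11) = -36/11, so the Z-coordinate is -8/11.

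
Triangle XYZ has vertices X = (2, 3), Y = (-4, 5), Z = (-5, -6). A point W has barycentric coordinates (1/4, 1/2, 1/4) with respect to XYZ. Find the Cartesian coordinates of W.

(-11/4, 7/4)

W = (1/4)·X + (1/2)·Y + (1/4)·Z.
x-coordinate: (1/4)·2 + (1/2)·(-4) + (1/4)·(-5) = -11/4.
y-coordinate: (1/4)·3 + (1/2)·5 + (1/4)·(-6) = 7/4.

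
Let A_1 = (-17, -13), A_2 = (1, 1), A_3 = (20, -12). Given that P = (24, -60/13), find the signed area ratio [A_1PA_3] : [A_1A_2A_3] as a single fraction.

7/13

[A_1A_2A_3] = ½·((-17)·(1−(-12)) + 1·(-12−(-13)) + 20·(-13−1)) = ½·(-221 + 1 − 280) = -250.
[A_1PA_3] = ½·((-17)·(-60/13−(-12)) + 24·(-12−(-13)) + 20·(-13−(-60/13))) = ½·(-1632/13 + 24 − 2180/13) = -1750/13, so the ratio is (-1750/13)/(-250) = 7/13.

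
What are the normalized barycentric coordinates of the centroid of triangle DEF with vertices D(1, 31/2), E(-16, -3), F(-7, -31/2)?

The centroid is the average of the vertices, so each weight is 1/3.

(1/3, 1/3, 1/3)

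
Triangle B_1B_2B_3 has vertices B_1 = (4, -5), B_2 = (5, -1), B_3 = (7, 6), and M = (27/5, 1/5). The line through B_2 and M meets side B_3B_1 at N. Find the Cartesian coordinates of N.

Barycentric coordinates of M with respect to B_1B_2B_3: (2/5, 1/5, 2/5).
On side B_3B_1 the B_2-coordinate is zero; dropping M's B_2-weight 1/5 and renormalizing the remaining 2/5 : 2/5 gives weights 1/2, 1/2 on B_3, B_1.
N = (1/2)·(7, 6) + (1/2)·(4, -5) = (11/2, 1/2).

(11/2, 1/2)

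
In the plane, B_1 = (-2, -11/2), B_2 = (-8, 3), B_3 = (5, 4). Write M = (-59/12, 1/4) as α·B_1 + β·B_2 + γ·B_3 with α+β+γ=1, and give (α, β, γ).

(1/3, 7/12, 1/12)

Signed area of the reference triangle: [B_1B_2B_3] = ½·((-2)·(3−4) + (-8)·(4−(-11/2)) + 5·(-11/2−3)) = ½·(2 − 76 − 85/2) = -233/4.
[MB_2B_3] = ½·((-59/12)·(3−4) + (-8)·(4−(1/4)) + 5·(1/4−3)) = ½·(59/12 − 30 − 55/4) = -233/12, so the B_1-coordinate is (-233/12)/(-233/4) = 1/3.
[B_1MB_3] = ½·((-2)·(1/4−4) + (-59/12)·(4−(-11/2)) + 5·(-11/2−(1/4))) = ½·(15/2 − 1121/24 − 115/4) = -1631/48, so the B_2-coordinate is 7/12.
[B_1B_2M] = ½·((-2)·(3−(1/4)) + (-8)·(1/4−(-11/2)) + (-59/12)·(-11/2−3)) = ½·(-11/2 − 46 + 1003/24) = -233/48, so the B_3-coordinate is 1/12.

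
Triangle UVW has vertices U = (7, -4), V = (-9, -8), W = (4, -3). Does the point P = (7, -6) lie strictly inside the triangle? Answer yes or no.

Barycentric coordinates of P: (27/14, 3/14, -8/7).
The three coordinates are positive, positive, negative; a point is interior exactly when all three are positive.

no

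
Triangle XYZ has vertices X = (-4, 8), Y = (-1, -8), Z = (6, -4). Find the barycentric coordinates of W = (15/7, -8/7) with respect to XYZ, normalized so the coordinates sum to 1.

Signed area of the reference triangle: [XYZ] = ½·((-4)·(-8−(-4)) + (-1)·(-4−8) + 6·(8−(-8))) = ½·(16 + 12 + 96) = 62.
[WYZ] = ½·((15/7)·(-8−(-4)) + (-1)·(-4−(-8/7)) + 6·(-8/7−(-8))) = ½·(-60/7 + 20/7 + 288/7) = 124/7, so the X-coordinate is (124/7)/62 = 2/7.
[XWZ] = ½·((-4)·(-8/7−(-4)) + (15/7)·(-4−8) + 6·(8−(-8/7))) = ½·(-80/7 − 180/7 + 384/7) = 62/7, so the Y-coordinate is 1/7.
[XYW] = ½·((-4)·(-8−(-8/7)) + (-1)·(-8/7−8) + (15/7)·(8−(-8))) = ½·(192/7 + 64/7 + 240/7) = 248/7, so the Z-coordinate is 4/7.

(2/7, 1/7, 4/7)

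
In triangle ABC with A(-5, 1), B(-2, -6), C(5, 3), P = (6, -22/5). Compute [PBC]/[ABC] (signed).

[ABC] = ½·((-5)·(-6−3) + (-2)·(3−1) + 5·(1−(-6))) = ½·(45 − 4 + 35) = 38.
[PBC] = ½·(6·(-6−3) + (-2)·(3−(-22/5)) + 5·(-22/5−(-6))) = ½·(-54 − 74/5 + 8) = -152/5, so the ratio is (-152/5)/38 = -4/5.

-4/5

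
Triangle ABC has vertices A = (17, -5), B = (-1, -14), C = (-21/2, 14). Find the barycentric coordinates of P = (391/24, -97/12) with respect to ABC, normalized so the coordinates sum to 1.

(11/12, 1/6, -1/12)

Signed area of the reference triangle: [ABC] = ½·(17·(-14−14) + (-1)·(14−(-5)) + (-21/2)·(-5−(-14))) = ½·(-476 − 19 − 189/2) = -1179/4.
[PBC] = ½·((391/24)·(-14−14) + (-1)·(14−(-97/12)) + (-21/2)·(-97/12−(-14))) = ½·(-2737/6 − 265/12 − 497/8) = -4323/16, so the A-coordinate is (-4323/16)/(-1179/4) = 11/12.
[APC] = ½·(17·(-97/12−14) + (391/24)·(14−(-5)) + (-21/2)·(-5−(-97/12))) = ½·(-4505/12 + 7429/24 − 259/8) = -393/8, so the B-coordinate is 1/6.
[ABP] = ½·(17·(-14−(-97/12)) + (-1)·(-97/12−(-5)) + (391/24)·(-5−(-14))) = ½·(-1207/12 + 37/12 + 1173/8) = 393/16, so the C-coordinate is -1/12.
Check: 11/12 + 1/6 − 1/12 = 1.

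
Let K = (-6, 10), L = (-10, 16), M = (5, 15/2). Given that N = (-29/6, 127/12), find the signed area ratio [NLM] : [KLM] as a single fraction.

[KLM] = ½·((-6)·(16−(15/2)) + (-10)·(15/2−10) + 5·(10−16)) = ½·(-51 + 25 − 30) = -28.
[NLM] = ½·((-29/6)·(16−(15/2)) + (-10)·(15/2−(127/12)) + 5·(127/12−16)) = ½·(-493/12 + 185/6 − 325/12) = -56/3, so the ratio is (-56/3)/(-28) = 2/3.

2/3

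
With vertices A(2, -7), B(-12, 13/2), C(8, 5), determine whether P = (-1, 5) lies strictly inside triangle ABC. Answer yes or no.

yes

Barycentric coordinates of P: (9/166, 36/83, 85/166).
The three coordinates are positive, positive, positive; a point is interior exactly when all three are positive.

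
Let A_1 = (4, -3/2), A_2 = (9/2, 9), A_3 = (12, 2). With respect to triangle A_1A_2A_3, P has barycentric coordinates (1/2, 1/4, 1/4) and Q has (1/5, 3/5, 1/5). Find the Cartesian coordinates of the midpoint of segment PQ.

Barycentric coordinates of the midpoint are the average: (7/20, 17/40, 9/40).
Converting: (7/20)·A_1 + (17/40)·A_2 + (9/40)·A_3 = (481/80, 15/4).

(481/80, 15/4)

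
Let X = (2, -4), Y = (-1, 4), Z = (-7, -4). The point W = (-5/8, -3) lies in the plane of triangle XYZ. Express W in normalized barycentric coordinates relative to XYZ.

(5/8, 1/8, 1/4)

Signed area of the reference triangle: [XYZ] = ½·(2·(4−(-4)) + (-1)·(-4−(-4)) + (-7)·(-4−4)) = ½·(16 + 0 + 56) = 36.
[WYZ] = ½·((-5/8)·(4−(-4)) + (-1)·(-4−(-3)) + (-7)·(-3−4)) = ½·(-5 + 1 + 49) = 45/2, so the X-coordinate is (45/2)/36 = 5/8.
[XWZ] = ½·(2·(-3−(-4)) + (-5/8)·(-4−(-4)) + (-7)·(-4−(-3))) = ½·(2 + 0 + 7) = 9/2, so the Y-coordinate is 1/8.
[XYW] = ½·(2·(4−(-3)) + (-1)·(-3−(-4)) + (-5/8)·(-4−4)) = ½·(14 − 1 + 5) = 9, so the Z-coordinate is 1/4.
Check: 5/8 + 1/8 + 1/4 = 1.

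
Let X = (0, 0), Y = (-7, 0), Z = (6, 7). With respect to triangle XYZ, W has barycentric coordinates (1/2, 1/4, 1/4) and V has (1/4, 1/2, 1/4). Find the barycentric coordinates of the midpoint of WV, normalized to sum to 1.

Since both coordinate triples sum to 1, the midpoint's barycentrics are the componentwise average.
(1/2+1/4)/2 = 3/8; similarly 3/8 and 1/4.

(3/8, 3/8, 1/4)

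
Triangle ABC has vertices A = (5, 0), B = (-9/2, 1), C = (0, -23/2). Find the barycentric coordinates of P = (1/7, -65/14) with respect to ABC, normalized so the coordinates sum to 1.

Signed area of the reference triangle: [ABC] = ½·(5·(1−(-23/2)) + (-9/2)·(-23/2−0) + 0·(0−1)) = ½·(125/2 + 207/4 + 0) = 457/8.
[PBC] = ½·((1/7)·(1−(-23/2)) + (-9/2)·(-23/2−(-65/14)) + 0·(-65/14−1)) = ½·(25/14 + 216/7 + 0) = 457/28, so the A-coordinate is (457/28)/(457/8) = 2/7.
[APC] = ½·(5·(-65/14−(-23/2)) + (1/7)·(-23/2−0) + 0·(0−(-65/14))) = ½·(240/7 − 23/14 + 0) = 457/28, so the B-coordinate is 2/7.
[ABP] = ½·(5·(1−(-65/14)) + (-9/2)·(-65/14−0) + (1/7)·(0−1)) = ½·(395/14 + 585/28 − 1/7) = 1371/56, so the C-coordinate is 3/7.
Check: 2/7 + 2/7 + 3/7 = 1.

(2/7, 2/7, 3/7)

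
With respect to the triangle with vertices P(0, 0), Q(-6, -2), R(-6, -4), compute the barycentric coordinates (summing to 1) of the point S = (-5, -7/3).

Signed area of the reference triangle: [PQR] = ½·(0·(-2−(-4)) + (-6)·(-4−0) + (-6)·(0−(-2))) = ½·(0 + 24 − 12) = 6.
[SQR] = ½·((-5)·(-2−(-4)) + (-6)·(-4−(-7/3)) + (-6)·(-7/3−(-2))) = ½·(-10 + 10 + 2) = 1, so the P-coordinate is 1/6 = 1/6.
[PSR] = ½·(0·(-7/3−(-4)) + (-5)·(-4−0) + (-6)·(0−(-7/3))) = ½·(0 + 20 − 14) = 3, so the Q-coordinate is 1/2.
[PQS] = ½·(0·(-2−(-7/3)) + (-6)·(-7/3−0) + (-5)·(0−(-2))) = ½·(0 + 14 − 10) = 2, so the R-coordinate is 1/3.

(1/6, 1/2, 1/3)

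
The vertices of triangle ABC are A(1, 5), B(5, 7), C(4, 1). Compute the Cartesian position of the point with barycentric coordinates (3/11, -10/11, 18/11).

P = (3/11)·A + (-10/11)·B + (18/11)·C.
x-coordinate: (3/11)·1 + (-10/11)·5 + (18/11)·4 = 25/11.
y-coordinate: (3/11)·5 + (-10/11)·7 + (18/11)·1 = -37/11.

(25/11, -37/11)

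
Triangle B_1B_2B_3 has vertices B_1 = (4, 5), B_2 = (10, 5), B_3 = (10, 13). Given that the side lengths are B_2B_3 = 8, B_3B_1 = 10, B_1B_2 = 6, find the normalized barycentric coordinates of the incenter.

The incenter has barycentric coordinates proportional to the opposite side lengths: (8 : 10 : 6).
Normalizing by 8+10+6 = 24 gives (1/3, 5/12, 1/4).

(1/3, 5/12, 1/4)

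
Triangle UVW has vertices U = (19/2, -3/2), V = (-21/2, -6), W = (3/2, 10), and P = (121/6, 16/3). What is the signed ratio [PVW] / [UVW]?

4/3

[UVW] = ½·((19/2)·(-6−10) + (-21/2)·(10−(-3/2)) + (3/2)·(-3/2−(-6))) = ½·(-152 − 483/4 + 27/4) = -133.
[PVW] = ½·((121/6)·(-6−10) + (-21/2)·(10−(16/3)) + (3/2)·(16/3−(-6))) = ½·(-968/3 − 49 + 17) = -532/3, so the ratio is (-532/3)/(-133) = 4/3.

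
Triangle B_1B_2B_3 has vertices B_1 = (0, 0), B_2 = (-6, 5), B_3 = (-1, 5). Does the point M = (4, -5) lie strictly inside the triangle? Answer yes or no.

no

Barycentric coordinates of M: (2, -3/5, -2/5).
The three coordinates are positive, negative, negative; a point is interior exactly when all three are positive.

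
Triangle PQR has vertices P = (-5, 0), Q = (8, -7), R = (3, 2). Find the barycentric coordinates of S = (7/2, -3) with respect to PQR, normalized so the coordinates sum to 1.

(1/4, 1/2, 1/4)

Signed area of the reference triangle: [PQR] = ½·((-5)·(-7−2) + 8·(2−0) + 3·(0−(-7))) = ½·(45 + 16 + 21) = 41.
[SQR] = ½·((7/2)·(-7−2) + 8·(2−(-3)) + 3·(-3−(-7))) = ½·(-63/2 + 40 + 12) = 41/4, so the P-coordinate is (41/4)/41 = 1/4.
[PSR] = ½·((-5)·(-3−2) + (7/2)·(2−0) + 3·(0−(-3))) = ½·(25 + 7 + 9) = 41/2, so the Q-coordinate is 1/2.
[PQS] = ½·((-5)·(-7−(-3)) + 8·(-3−0) + (7/2)·(0−(-7))) = ½·(20 − 24 + 49/2) = 41/4, so the R-coordinate is 1/4.
Check: 1/4 + 1/2 + 1/4 = 1.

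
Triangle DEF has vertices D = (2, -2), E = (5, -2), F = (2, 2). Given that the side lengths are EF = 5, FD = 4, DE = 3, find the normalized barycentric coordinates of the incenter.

(5/12, 1/3, 1/4)

The incenter has barycentric coordinates proportional to the opposite side lengths: (5 : 4 : 3).
Normalizing by 5+4+3 = 12 gives (5/12, 1/3, 1/4).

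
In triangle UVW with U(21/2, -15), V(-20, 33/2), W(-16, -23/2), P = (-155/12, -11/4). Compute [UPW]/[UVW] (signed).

[UVW] = ½·((21/2)·(33/2−(-23/2)) + (-20)·(-23/2−(-15)) + (-16)·(-15−(33/2))) = ½·(294 − 70 + 504) = 364.
[UPW] = ½·((21/2)·(-11/4−(-23/2)) + (-155/12)·(-23/2−(-15)) + (-16)·(-15−(-11/4))) = ½·(735/8 − 1085/24 + 196) = 364/3, so the ratio is (364/3)/364 = 1/3.

1/3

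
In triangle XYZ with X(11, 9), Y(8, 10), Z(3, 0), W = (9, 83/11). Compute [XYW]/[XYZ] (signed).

[XYZ] = ½·(11·(10−0) + 8·(0−9) + 3·(9−10)) = ½·(110 − 72 − 3) = 35/2.
[XYW] = ½·(11·(10−(83/11)) + 8·(83/11−9) + 9·(9−10)) = ½·(27 − 128/11 − 9) = 35/11, so the ratio is (35/11)/(35/2) = 2/11.

2/11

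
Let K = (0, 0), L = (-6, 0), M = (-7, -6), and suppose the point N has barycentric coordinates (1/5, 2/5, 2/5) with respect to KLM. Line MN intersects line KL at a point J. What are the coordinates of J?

(-4, 0)

Line MN meets KL where the M-coordinate vanishes; zeroing N's M-weight and renormalizing leaves K, L-weights 1/5 : 2/5 → (1/3, 2/3).
So J = (1/3)·K + (2/3)·L = (-4, 0).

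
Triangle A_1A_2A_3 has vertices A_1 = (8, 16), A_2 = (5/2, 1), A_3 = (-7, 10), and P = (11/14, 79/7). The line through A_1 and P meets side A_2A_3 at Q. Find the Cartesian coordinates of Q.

(-37/8, 31/4)

Barycentric coordinates of P with respect to A_1A_2A_3: (3/7, 1/7, 3/7).
On side A_2A_3 the A_1-coordinate is zero; dropping P's A_1-weight 3/7 and renormalizing the remaining 1/7 : 3/7 gives weights 1/4, 3/4 on A_2, A_3.
Q = (1/4)·(5/2, 1) + (3/4)·(-7, 10) = (-37/8, 31/4).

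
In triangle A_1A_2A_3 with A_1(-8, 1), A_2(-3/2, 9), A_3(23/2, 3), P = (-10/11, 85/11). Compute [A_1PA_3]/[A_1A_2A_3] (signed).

[A_1A_2A_3] = ½·((-8)·(9−3) + (-3/2)·(3−1) + (23/2)·(1−9)) = ½·(-48 − 3 − 92) = -143/2.
[A_1PA_3] = ½·((-8)·(85/11−3) + (-10/11)·(3−1) + (23/2)·(1−(85/11))) = ½·(-416/11 − 20/11 − 851/11) = -117/2, so the ratio is (-117/2)/(-143/2) = 9/11.

9/11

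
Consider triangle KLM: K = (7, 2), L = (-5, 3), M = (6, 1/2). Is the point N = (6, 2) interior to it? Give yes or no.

yes

Barycentric coordinates of N: (33/38, 3/38, 1/19).
The three coordinates are positive, positive, positive; a point is interior exactly when all three are positive.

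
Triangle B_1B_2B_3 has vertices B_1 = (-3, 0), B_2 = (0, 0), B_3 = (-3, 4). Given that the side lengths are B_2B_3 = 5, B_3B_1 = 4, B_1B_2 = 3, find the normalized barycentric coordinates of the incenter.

(5/12, 1/3, 1/4)

The incenter has barycentric coordinates proportional to the opposite side lengths: (5 : 4 : 3).
Normalizing by 5+4+3 = 12 gives (5/12, 1/3, 1/4).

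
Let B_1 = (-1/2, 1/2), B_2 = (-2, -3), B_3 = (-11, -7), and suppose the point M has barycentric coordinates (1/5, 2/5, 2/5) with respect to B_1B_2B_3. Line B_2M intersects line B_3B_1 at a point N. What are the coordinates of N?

(-15/2, -9/2)

Line B_2M meets B_3B_1 where the B_2-coordinate vanishes; zeroing M's B_2-weight and renormalizing leaves B_3, B_1-weights 2/5 : 1/5 → (2/3, 1/3).
So N = (2/3)·B_3 + (1/3)·B_1 = (-15/2, -9/2).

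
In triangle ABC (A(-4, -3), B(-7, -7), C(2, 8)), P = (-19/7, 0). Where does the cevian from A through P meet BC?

Barycentric coordinates of P with respect to ABC: (1/7, 3/7, 3/7).
On side BC the A-coordinate is zero; dropping P's A-weight 1/7 and renormalizing the remaining 3/7 : 3/7 gives weights 1/2, 1/2 on B, C.
Q = (1/2)·(-7, -7) + (1/2)·(2, 8) = (-5/2, 1/2).

(-5/2, 1/2)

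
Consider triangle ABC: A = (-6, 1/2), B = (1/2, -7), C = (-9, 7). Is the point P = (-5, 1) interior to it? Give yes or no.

Barycentric coordinates of P: (4/79, 32/79, 43/79).
The three coordinates are positive, positive, positive; a point is interior exactly when all three are positive.

yes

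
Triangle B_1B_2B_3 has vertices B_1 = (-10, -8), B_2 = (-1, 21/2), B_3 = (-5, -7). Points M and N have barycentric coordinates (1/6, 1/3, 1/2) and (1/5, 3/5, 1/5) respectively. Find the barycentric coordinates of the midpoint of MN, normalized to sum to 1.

Since both coordinate triples sum to 1, the midpoint's barycentrics are the componentwise average.
(1/6+1/5)/2 = 11/60; similarly 7/15 and 7/20.

(11/60, 7/15, 7/20)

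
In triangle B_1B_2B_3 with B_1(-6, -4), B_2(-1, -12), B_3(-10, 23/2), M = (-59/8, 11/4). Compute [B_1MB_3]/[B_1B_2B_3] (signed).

[B_1B_2B_3] = ½·((-6)·(-12−(23/2)) + (-1)·(23/2−(-4)) + (-10)·(-4−(-12))) = ½·(141 − 31/2 − 80) = 91/4.
[B_1MB_3] = ½·((-6)·(11/4−(23/2)) + (-59/8)·(23/2−(-4)) + (-10)·(-4−(11/4))) = ½·(105/2 − 1829/16 + 135/2) = 91/32, so the ratio is (91/32)/(91/4) = 1/8.

1/8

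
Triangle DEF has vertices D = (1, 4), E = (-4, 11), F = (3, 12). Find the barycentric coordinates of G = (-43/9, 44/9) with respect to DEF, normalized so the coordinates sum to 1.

(7/9, 8/9, -2/3)

Signed area of the reference triangle: [DEF] = ½·(1·(11−12) + (-4)·(12−4) + 3·(4−11)) = ½·(-1 − 32 − 21) = -27.
[GEF] = ½·((-43/9)·(11−12) + (-4)·(12−(44/9)) + 3·(44/9−11)) = ½·(43/9 − 256/9 − 55/3) = -21, so the D-coordinate is (-21)/(-27) = 7/9.
[DGF] = ½·(1·(44/9−12) + (-43/9)·(12−4) + 3·(4−(44/9))) = ½·(-64/9 − 344/9 − 8/3) = -24, so the E-coordinate is 8/9.
[DEG] = ½·(1·(11−(44/9)) + (-4)·(44/9−4) + (-43/9)·(4−11)) = ½·(55/9 − 32/9 + 301/9) = 18, so the F-coordinate is -2/3.
Check: 7/9 + 8/9 − 2/3 = 1.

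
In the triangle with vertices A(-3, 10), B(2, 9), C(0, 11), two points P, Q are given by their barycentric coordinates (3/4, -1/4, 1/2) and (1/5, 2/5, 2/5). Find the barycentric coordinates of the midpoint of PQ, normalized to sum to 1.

(19/40, 3/40, 9/20)

Since both coordinate triples sum to 1, the midpoint's barycentrics are the componentwise average.
(3/4+1/5)/2 = 19/40; similarly 3/40 and 9/20.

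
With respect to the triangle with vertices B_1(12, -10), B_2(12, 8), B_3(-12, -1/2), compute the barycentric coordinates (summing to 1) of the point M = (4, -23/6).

(1/2, 1/6, 1/3)

Signed area of the reference triangle: [B_1B_2B_3] = ½·(12·(8−(-1/2)) + 12·(-1/2−(-10)) + (-12)·(-10−8)) = ½·(102 + 114 + 216) = 216.
[MB_2B_3] = ½·(4·(8−(-1/2)) + 12·(-1/2−(-23/6)) + (-12)·(-23/6−8)) = ½·(34 + 40 + 142) = 108, so the B_1-coordinate is 108/216 = 1/2.
[B_1MB_3] = ½·(12·(-23/6−(-1/2)) + 4·(-1/2−(-10)) + (-12)·(-10−(-23/6))) = ½·(-40 + 38 + 74) = 36, so the B_2-coordinate is 1/6.
[B_1B_2M] = ½·(12·(8−(-23/6)) + 12·(-23/6−(-10)) + 4·(-10−8)) = ½·(142 + 74 − 72) = 72, so the B_3-coordinate is 1/3.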